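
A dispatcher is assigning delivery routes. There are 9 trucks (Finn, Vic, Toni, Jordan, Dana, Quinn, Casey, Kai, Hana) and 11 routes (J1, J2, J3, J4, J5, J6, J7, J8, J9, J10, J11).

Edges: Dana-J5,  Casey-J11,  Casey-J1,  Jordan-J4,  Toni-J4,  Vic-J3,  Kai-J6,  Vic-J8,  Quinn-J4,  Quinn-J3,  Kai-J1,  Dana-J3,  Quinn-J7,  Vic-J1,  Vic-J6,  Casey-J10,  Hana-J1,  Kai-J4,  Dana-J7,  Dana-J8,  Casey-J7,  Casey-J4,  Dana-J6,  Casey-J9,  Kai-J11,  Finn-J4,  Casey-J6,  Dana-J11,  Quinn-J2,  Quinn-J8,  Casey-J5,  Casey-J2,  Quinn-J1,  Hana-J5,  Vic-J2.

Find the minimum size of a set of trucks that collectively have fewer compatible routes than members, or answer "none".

2

Take S = {Finn, Toni}. Its neighbourhood is {J4}, so |N(S)| = 1 < |S| = 2.
No single vertex violates Hall's condition since each has at least one neighbour, so 2 is the minimum.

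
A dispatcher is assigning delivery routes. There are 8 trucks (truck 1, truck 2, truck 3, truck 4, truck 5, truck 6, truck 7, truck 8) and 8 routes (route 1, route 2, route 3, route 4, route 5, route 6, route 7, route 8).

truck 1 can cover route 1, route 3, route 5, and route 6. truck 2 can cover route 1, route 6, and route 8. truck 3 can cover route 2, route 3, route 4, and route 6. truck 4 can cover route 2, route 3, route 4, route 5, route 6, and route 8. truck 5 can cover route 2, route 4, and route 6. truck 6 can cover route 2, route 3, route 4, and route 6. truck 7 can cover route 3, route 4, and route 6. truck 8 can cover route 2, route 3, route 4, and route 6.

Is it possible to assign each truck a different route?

The set {truck 3, truck 5, truck 6, truck 7, truck 8} has only 4 neighbours ({route 2, route 3, route 4, route 6}), so by Hall's theorem at most 7 of the 8 trucks can be matched.
Hence no matching covers every truck.

No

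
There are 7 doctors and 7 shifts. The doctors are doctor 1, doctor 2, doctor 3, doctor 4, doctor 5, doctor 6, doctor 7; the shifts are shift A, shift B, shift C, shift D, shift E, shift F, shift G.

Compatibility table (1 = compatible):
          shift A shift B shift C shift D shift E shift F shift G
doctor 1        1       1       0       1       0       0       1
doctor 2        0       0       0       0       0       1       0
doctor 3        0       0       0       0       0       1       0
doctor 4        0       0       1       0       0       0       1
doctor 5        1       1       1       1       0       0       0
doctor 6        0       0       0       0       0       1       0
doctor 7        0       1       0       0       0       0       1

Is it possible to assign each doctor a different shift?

No

The set {doctor 2, doctor 3, doctor 6} has only 1 neighbour ({shift F}), so by Hall's theorem at most 5 of the 7 doctors can be matched.
Hence no matching covers every doctor.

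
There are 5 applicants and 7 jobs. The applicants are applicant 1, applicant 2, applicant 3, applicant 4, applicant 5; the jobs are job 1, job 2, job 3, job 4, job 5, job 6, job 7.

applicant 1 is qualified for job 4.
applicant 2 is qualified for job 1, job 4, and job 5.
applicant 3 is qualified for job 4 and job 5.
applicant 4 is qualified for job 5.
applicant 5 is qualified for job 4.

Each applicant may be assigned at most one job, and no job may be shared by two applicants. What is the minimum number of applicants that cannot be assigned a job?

For example, pair applicant 1→job 4, applicant 2→job 1, applicant 3→job 5.
The set {applicant 1, applicant 3, applicant 4, applicant 5} has only 2 neighbours ({job 4, job 5}), so by Hall's theorem at most 3 of the 5 applicants can be matched.
That matches 3 of the 5, leaving 2 unmatched; no matching can do better.

2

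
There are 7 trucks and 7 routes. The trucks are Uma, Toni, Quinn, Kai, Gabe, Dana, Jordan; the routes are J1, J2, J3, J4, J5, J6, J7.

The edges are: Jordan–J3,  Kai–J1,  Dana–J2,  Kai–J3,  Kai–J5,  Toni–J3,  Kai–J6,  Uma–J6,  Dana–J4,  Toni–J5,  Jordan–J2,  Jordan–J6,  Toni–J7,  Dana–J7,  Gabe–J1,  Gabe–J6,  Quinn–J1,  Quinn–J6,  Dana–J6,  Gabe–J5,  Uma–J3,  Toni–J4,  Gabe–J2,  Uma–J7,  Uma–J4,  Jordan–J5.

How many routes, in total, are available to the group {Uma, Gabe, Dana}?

The union of neighbours of {Uma, Gabe, Dana} is {J1, J2, J3, J4, J5, J6, J7}, which has 7 elements.
Since |N(S)| = 7 ≥ |S| = 3, Hall's condition holds for this subset.

7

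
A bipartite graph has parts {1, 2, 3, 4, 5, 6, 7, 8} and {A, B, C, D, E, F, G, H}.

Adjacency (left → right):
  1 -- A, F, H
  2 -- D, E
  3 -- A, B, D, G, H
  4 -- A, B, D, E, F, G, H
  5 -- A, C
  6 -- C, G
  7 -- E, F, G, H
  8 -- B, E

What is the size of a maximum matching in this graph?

For example, pair 1→F, 2→D, 3→G, 4→E, 5→A, 6→C, 7→H, 8→B.
All 8 left vertices are matched, so no larger matching exists.

8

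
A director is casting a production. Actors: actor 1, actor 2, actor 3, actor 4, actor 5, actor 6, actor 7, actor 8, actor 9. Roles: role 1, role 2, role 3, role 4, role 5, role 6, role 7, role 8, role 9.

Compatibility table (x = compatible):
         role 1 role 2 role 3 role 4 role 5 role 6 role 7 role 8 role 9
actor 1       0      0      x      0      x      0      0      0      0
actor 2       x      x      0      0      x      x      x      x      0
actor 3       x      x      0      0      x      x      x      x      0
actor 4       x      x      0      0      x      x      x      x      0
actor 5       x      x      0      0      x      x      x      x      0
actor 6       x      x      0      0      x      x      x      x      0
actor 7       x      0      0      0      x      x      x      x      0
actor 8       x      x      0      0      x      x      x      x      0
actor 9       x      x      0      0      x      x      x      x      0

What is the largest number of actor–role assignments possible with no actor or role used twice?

For example, pair actor 1-role 3, actor 2-role 2, actor 3-role 6, actor 4-role 5, actor 5-role 8, actor 6-role 1, actor 7-role 7.
The set {actor 2, actor 3, actor 4, actor 5, actor 6, actor 7, actor 8, actor 9} has only 6 neighbours ({role 1, role 2, role 5, role 6, role 7, role 8}), so by Hall's theorem at most 7 of the 9 actors can be matched.

7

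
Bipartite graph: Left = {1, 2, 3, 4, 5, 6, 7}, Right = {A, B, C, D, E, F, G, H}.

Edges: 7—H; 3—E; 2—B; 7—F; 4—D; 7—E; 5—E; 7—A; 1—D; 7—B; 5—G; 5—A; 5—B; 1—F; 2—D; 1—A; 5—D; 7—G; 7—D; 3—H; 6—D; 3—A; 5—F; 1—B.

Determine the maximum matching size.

For example, pair 1–F, 2–B, 3–E, 4–D, 5–A, 7–G.
The set {4, 6} has only 1 neighbour ({D}), so by Hall's theorem at most 6 of the 7 left vertices can be matched.

6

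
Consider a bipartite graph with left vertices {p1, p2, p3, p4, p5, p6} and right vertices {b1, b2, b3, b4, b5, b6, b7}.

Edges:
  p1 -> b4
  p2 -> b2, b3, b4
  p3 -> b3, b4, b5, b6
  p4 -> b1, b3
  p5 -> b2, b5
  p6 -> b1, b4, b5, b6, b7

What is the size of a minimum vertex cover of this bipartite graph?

The 6 edges p1–b4, p2–b2, p3–b6, p4–b3, p5–b5, p6–b7 form a matching, so any vertex cover needs at least 6 vertices (one per matched edge).
Conversely {p1, p2, p3, p4, p5, p6} meets every edge and has exactly 6 vertices, so 6 is optimal.

6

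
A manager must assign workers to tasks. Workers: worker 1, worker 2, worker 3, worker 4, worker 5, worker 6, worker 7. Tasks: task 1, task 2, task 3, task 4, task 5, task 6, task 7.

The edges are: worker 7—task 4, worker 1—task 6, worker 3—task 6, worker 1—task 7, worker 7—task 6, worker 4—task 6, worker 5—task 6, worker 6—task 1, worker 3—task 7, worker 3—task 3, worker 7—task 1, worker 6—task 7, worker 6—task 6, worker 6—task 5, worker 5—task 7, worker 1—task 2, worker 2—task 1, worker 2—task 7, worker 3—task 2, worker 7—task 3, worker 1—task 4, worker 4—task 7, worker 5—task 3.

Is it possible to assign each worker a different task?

Yes

For example, pair worker 1-task 4, worker 2-task 1, worker 3-task 2, worker 4-task 7, worker 5-task 3, worker 6-task 5, worker 7-task 6.
Every worker is matched, so this is a perfect matching.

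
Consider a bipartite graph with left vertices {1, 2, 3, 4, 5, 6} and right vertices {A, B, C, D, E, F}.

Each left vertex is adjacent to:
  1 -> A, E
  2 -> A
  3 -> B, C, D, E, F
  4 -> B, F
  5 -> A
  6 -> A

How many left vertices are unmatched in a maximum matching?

One maximum matching: 1→E, 2→A, 3→F, 4→B.
The set {2, 5, 6} has only 1 neighbour ({A}), so by Hall's theorem at most 4 of the 6 left vertices can be matched.
That matches 4 of the 6, leaving 2 unmatched; no matching can do better.

2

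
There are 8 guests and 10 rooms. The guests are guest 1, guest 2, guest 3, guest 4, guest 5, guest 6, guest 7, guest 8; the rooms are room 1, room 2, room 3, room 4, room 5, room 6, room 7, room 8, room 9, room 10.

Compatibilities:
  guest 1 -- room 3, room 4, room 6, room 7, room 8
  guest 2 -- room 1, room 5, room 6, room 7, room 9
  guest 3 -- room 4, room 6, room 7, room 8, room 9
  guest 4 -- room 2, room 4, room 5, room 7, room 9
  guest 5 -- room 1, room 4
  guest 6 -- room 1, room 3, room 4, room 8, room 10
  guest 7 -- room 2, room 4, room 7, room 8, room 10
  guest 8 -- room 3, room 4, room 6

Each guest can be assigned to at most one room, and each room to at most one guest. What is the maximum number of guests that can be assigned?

One maximum matching: guest 1–room 8, guest 2–room 5, guest 3–room 9, guest 4–room 2, guest 5–room 1, guest 6–room 10, guest 7–room 4, guest 8–room 3.
All 8 guests are matched, so no larger matching exists.

8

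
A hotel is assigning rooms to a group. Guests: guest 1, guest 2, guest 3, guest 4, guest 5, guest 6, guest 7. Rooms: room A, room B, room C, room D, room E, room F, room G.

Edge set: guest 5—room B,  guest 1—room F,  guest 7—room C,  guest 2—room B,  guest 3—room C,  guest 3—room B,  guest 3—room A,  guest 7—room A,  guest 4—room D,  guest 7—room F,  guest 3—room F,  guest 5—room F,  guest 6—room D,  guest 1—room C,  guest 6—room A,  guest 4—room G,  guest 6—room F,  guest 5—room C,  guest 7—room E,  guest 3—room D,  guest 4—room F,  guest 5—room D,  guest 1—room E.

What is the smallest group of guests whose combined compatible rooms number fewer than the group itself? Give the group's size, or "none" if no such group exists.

A matching saturating every guest exists, for instance guest 1→room E, guest 2→room B, guest 3→room A, guest 4→room G, guest 5→room C, guest 6→room D, guest 7→room F.
By Hall's marriage theorem, this means |N(S)| ≥ |S| for every subset S, so no violating subset exists.

none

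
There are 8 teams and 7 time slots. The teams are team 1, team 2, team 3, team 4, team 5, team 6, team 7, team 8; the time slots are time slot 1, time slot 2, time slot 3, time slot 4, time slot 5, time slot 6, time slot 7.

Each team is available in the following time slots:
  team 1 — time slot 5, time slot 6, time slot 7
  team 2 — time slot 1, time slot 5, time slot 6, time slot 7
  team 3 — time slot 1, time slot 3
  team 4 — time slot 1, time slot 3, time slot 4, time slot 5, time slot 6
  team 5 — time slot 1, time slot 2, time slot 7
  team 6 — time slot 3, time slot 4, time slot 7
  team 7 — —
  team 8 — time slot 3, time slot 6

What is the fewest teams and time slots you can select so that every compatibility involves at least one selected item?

{team 1, team 2, team 3, team 4, team 5, team 6, team 8} is a vertex cover of size 7: every edge has an endpoint in this set.
No smaller cover exists because team 1–time slot 7, team 2–time slot 6, team 3–time slot 1, team 4–time slot 5, team 5–time slot 2, team 6–time slot 4, team 8–time slot 3 is a matching of size 7, and a cover must include an endpoint of each of these disjoint edges (König's theorem).

7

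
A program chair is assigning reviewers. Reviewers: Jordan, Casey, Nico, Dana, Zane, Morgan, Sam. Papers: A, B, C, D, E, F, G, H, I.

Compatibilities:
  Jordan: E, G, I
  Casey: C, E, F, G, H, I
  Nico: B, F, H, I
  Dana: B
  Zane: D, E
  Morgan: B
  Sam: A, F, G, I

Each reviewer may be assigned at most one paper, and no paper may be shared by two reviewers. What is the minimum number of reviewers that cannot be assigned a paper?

1

One maximum matching: Jordan-G, Casey-H, Nico-F, Dana-B, Zane-E, Sam-I.
The set {Dana, Morgan} has only 1 neighbour ({B}), so by Hall's theorem at most 6 of the 7 reviewers can be matched.
That matches 6 of the 7, leaving 1 unmatched; no matching can do better.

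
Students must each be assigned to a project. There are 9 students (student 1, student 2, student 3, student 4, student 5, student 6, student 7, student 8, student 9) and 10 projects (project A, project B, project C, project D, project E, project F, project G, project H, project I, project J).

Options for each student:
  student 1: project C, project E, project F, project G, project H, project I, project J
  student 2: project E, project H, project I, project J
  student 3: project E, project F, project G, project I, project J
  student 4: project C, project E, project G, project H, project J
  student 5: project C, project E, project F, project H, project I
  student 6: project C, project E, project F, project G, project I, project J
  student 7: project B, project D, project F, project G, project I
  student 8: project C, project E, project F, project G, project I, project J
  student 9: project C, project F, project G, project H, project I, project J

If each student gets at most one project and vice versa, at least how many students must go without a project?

1

One maximum matching: student 1-project E, student 2-project H, student 3-project I, student 4-project J, student 5-project C, student 6-project F, student 7-project B, student 8-project G.
The set {student 1, student 2, student 3, student 4, student 5, student 6, student 8, student 9} has only 7 neighbours ({project C, project E, project F, project G, project H, project I, project J}), so by Hall's theorem at most 8 of the 9 students can be matched.
That matches 8 of the 9, leaving 1 unmatched; no matching can do better.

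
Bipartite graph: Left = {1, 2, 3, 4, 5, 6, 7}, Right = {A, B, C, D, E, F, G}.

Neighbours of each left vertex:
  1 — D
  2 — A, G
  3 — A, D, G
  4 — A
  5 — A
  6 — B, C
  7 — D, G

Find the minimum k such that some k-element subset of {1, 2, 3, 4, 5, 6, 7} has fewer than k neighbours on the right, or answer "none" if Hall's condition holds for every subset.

Take S = {4, 5}. Its neighbourhood is {A}, so |N(S)| = 1 < |S| = 2.
No single vertex violates Hall's condition since each has at least one neighbour, so 2 is the minimum.

2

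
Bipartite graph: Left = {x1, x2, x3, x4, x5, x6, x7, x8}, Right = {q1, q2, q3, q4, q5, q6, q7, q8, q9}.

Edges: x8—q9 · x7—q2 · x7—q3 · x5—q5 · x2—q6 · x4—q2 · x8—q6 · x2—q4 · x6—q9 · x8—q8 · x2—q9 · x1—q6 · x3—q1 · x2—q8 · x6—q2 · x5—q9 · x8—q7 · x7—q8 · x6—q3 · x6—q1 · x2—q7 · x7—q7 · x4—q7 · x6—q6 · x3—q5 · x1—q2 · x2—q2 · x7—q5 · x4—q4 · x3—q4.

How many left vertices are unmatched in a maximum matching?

One maximum matching: x1-q6, x2-q9, x3-q4, x4-q2, x5-q5, x6-q1, x7-q7, x8-q8.
All 8 left vertices are matched, so no larger matching exists.
That matches 8 of the 8, leaving 0 unmatched; no matching can do better.

0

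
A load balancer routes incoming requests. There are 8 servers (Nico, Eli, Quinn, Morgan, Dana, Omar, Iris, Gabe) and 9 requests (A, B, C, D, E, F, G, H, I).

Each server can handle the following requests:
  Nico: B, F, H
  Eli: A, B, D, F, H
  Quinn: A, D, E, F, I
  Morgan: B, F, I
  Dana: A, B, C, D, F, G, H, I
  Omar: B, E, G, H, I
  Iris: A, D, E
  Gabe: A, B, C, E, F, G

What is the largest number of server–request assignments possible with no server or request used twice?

8

For example, pair Nico–F, Eli–B, Quinn–E, Morgan–I, Dana–A, Omar–H, Iris–D, Gabe–G.
All 8 servers are matched, so no larger matching exists.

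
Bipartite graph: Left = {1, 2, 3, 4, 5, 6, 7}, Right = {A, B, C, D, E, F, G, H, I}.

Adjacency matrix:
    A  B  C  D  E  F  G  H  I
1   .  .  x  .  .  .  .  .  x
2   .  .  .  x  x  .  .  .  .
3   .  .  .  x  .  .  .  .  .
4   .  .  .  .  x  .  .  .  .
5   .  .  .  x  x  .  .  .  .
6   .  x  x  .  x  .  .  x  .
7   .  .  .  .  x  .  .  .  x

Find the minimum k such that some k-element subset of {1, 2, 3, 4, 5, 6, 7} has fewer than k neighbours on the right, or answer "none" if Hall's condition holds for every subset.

3

Take S = {2, 3, 4}. Its neighbourhood is {D, E}, so |N(S)| = 2 < |S| = 3.
Every subset of size less than 3 has at least as many neighbours as members, so 3 is the minimum.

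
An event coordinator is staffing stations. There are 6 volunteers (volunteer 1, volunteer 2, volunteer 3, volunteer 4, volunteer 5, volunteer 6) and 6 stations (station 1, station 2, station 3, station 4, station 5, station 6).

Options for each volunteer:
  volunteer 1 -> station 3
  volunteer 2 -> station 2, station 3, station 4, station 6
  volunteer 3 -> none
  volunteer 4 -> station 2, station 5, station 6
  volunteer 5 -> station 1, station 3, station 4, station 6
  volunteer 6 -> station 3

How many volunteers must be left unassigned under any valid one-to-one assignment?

2

One maximum matching: volunteer 1–station 3, volunteer 2–station 4, volunteer 4–station 2, volunteer 5–station 1.
The set {volunteer 1, volunteer 3, volunteer 6} has only 1 neighbour ({station 3}), so by Hall's theorem at most 4 of the 6 volunteers can be matched.
That matches 4 of the 6, leaving 2 unmatched; no matching can do better.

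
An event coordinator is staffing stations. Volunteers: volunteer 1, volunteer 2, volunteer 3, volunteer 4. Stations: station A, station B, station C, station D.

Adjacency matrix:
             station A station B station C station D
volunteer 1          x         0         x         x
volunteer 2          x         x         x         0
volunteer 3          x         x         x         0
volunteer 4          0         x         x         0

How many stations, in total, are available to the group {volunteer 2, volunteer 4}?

The union of neighbours of {volunteer 2, volunteer 4} is {station A, station B, station C}, which has 3 elements.
Since |N(S)| = 3 ≥ |S| = 2, Hall's condition holds for this subset.

3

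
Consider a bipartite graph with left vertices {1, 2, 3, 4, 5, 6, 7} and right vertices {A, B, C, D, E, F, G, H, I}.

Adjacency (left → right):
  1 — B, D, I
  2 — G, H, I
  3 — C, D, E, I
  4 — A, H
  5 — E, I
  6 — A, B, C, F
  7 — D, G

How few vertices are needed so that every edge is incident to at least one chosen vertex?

A maximum matching has 7 edges (e.g. 1–D, 2–H, 3–C, 4–A, 5–E, 6–B, 7–G).
By König's theorem the minimum vertex cover has the same size. One such cover is {1, 2, 3, 4, 5, 6, 7}.

7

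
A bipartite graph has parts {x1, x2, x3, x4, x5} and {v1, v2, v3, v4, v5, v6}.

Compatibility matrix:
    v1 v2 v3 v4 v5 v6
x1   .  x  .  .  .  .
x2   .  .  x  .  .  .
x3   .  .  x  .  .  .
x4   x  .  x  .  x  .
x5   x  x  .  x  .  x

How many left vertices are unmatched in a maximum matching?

One maximum matching: x1-v2, x2-v3, x4-v5, x5-v1.
The set {x2, x3} has only 1 neighbour ({v3}), so by Hall's theorem at most 4 of the 5 left vertices can be matched.
That matches 4 of the 5, leaving 1 unmatched; no matching can do better.

1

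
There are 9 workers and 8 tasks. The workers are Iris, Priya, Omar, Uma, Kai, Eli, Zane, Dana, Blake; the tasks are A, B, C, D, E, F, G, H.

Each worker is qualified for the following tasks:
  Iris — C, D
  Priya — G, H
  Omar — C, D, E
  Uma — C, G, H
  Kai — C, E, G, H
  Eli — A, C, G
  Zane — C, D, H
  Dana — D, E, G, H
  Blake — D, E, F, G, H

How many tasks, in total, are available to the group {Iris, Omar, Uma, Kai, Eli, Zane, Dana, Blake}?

The union of neighbours of {Iris, Omar, Uma, Kai, Eli, Zane, Dana, Blake} is {A, C, D, E, F, G, H}, which has 7 elements.
Since |N(S)| = 7 < |S| = 8, Hall's condition fails for this subset.

7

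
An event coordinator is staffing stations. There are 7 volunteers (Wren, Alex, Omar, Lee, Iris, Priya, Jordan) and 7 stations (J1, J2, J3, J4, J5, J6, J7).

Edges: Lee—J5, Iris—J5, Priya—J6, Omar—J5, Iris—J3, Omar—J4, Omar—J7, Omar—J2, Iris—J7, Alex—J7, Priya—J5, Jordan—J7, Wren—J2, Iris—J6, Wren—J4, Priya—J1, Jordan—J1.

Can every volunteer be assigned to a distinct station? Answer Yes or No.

Yes

For example, pair Wren–J4, Alex–J7, Omar–J2, Lee–J5, Iris–J3, Priya–J6, Jordan–J1.
Every volunteer is matched, so this is a perfect matching.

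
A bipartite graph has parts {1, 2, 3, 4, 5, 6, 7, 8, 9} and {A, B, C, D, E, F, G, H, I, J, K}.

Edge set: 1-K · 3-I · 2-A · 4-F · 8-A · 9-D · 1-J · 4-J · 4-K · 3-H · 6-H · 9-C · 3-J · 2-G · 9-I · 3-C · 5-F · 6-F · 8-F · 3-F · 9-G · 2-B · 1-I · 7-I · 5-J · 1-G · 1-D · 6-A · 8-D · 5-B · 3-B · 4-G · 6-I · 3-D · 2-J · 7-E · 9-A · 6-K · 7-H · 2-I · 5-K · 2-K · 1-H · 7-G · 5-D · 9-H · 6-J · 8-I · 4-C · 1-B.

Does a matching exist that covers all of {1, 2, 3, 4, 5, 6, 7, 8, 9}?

One maximum matching: 1-J, 2-K, 3-H, 4-F, 5-B, 6-A, 7-E, 8-I, 9-G.
All 9 left vertices are covered.

Yes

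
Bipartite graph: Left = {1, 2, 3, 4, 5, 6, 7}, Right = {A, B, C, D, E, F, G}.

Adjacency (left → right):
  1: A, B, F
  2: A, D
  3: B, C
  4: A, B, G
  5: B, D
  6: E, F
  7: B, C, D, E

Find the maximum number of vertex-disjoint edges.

For example, pair 1→F, 2→A, 3→C, 4→G, 5→D, 6→E, 7→B.
All 7 left vertices are matched, so no larger matching exists.

7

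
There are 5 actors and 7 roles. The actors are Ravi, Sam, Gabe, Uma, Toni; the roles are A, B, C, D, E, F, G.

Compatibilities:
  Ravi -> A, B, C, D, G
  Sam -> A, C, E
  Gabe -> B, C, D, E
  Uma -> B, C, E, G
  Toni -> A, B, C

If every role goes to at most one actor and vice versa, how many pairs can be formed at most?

5

One maximum matching: Ravi→G, Sam→A, Gabe→C, Uma→E, Toni→B.
This saturates every actor, so 5 is the maximum.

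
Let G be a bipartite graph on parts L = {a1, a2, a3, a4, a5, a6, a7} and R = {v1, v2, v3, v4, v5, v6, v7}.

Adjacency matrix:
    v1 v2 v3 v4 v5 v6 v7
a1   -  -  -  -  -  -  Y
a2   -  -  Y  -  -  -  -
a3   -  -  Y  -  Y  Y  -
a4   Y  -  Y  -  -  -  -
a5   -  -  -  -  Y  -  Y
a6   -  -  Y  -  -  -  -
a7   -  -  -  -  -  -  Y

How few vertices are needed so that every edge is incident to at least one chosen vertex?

A maximum matching has 5 edges (e.g. a1–v7, a2–v3, a3–v6, a4–v1, a5–v5).
By König's theorem the minimum vertex cover has the same size. One such cover is {a3, a4, a5, v3, v7}.

5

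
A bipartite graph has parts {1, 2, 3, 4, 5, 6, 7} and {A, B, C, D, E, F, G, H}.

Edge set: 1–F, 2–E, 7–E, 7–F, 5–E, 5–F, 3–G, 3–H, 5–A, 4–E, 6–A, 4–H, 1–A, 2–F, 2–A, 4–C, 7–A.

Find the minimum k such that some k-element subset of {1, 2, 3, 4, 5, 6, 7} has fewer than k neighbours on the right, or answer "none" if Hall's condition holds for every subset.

Take S = {1, 2, 5, 6}. Its neighbourhood is {A, E, F}, so |N(S)| = 3 < |S| = 4.
Every subset of size less than 4 has at least as many neighbours as members, so 4 is the minimum.

4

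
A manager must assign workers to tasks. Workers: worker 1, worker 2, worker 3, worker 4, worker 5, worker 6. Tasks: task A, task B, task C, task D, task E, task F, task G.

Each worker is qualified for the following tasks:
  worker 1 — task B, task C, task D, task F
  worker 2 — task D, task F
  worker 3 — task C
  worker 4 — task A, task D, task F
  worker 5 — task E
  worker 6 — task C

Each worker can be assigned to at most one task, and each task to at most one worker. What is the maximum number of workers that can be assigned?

5

A valid assignment of size 5: worker 1→task B, worker 2→task F, worker 3→task C, worker 4→task D, worker 5→task E.
The set {worker 3, worker 6} has only 1 neighbour ({task C}), so by Hall's theorem at most 5 of the 6 workers can be matched.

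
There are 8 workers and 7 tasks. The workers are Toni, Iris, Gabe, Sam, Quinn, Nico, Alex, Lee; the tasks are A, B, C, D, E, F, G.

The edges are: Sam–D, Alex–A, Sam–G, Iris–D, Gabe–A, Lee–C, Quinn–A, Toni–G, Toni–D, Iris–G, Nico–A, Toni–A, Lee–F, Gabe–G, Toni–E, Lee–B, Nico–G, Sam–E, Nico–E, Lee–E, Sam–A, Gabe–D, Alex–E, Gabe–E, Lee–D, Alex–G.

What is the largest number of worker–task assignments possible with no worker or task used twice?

A valid assignment of size 5: Toni–A, Iris–G, Gabe–D, Sam–E, Lee–B.
The set {Toni, Iris, Gabe, Sam, Quinn, Nico, Alex} has only 4 neighbours ({A, D, E, G}), so by Hall's theorem at most 5 of the 8 workers can be matched.

5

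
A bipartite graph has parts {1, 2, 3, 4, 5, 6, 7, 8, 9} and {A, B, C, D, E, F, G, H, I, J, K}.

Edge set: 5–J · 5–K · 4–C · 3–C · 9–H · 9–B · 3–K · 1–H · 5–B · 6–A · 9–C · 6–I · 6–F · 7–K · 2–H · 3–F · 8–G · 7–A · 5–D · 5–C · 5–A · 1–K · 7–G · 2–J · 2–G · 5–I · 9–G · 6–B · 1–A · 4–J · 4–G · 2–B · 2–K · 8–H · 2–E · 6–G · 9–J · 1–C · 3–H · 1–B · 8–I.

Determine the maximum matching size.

9

For example, pair 1→A, 2→G, 3→F, 4→C, 5→B, 6→I, 7→K, 8→H, 9→J.
This saturates every left vertex, so 9 is the maximum.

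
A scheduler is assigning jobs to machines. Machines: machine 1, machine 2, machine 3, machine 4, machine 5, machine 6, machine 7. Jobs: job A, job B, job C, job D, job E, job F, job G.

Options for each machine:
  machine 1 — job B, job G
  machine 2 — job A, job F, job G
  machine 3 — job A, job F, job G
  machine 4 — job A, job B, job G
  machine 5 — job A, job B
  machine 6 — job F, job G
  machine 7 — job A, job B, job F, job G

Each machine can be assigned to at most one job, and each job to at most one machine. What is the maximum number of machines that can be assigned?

One maximum matching: machine 1-job B, machine 2-job F, machine 3-job G, machine 4-job A.
The set {machine 1, machine 2, machine 3, machine 4, machine 5, machine 6, machine 7} has only 4 neighbours ({job A, job B, job F, job G}), so by Hall's theorem at most 4 of the 7 machines can be matched.

4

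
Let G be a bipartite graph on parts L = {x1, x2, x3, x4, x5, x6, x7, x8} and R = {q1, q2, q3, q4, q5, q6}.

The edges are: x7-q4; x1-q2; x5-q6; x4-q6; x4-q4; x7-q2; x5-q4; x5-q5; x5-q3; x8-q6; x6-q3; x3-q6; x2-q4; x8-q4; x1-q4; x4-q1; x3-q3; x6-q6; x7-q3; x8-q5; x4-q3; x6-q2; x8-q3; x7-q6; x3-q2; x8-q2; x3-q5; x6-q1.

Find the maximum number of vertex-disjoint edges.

A valid assignment of size 6: x1–q2, x2–q4, x3–q3, x4–q1, x5–q5, x6–q6.
The set {x1, x2, x3, x4, x5, x6, x7, x8} has only 6 neighbours ({q1, q2, q3, q4, q5, q6}), so by Hall's theorem at most 6 of the 8 left vertices can be matched.

6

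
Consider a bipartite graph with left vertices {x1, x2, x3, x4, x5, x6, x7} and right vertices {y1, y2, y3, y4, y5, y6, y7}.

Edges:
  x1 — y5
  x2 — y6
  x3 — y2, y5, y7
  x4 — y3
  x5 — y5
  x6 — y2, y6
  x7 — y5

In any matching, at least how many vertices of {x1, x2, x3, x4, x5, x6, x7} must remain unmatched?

2

For example, pair x1-y5, x2-y6, x3-y7, x4-y3, x6-y2.
The set {x1, x5, x7} has only 1 neighbour ({y5}), so by Hall's theorem at most 5 of the 7 left vertices can be matched.
That matches 5 of the 7, leaving 2 unmatched; no matching can do better.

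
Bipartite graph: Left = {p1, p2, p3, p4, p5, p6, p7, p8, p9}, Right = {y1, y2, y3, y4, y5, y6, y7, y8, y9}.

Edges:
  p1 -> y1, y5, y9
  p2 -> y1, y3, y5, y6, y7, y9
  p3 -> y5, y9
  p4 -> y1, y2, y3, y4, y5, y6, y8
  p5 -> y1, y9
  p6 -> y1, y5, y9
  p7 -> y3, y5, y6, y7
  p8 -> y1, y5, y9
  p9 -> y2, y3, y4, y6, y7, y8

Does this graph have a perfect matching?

No

The set {p1, p3, p5, p6, p8} has only 3 neighbours ({y1, y5, y9}), so by Hall's theorem at most 7 of the 9 left vertices can be matched.
Hence no matching covers every left vertex.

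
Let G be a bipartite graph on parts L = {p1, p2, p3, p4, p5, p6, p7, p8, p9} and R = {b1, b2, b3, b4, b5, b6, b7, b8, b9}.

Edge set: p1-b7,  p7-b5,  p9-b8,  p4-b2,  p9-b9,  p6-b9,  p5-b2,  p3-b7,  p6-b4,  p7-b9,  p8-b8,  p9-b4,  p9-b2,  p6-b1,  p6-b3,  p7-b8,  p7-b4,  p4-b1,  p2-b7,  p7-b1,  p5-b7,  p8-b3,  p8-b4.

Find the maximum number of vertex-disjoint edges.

A valid assignment of size 7: p1–b7, p4–b1, p5–b2, p6–b4, p7–b5, p8–b3, p9–b8.
The set {p1, p2, p3} has only 1 neighbour ({b7}), so by Hall's theorem at most 7 of the 9 left vertices can be matched.

7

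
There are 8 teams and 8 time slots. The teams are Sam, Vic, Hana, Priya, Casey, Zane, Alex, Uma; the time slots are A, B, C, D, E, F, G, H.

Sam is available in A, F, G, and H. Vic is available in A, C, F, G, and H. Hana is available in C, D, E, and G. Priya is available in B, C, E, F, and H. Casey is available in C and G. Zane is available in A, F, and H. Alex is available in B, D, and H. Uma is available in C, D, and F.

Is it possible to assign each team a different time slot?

Yes

A valid assignment of size 8: Sam→G, Vic→A, Hana→D, Priya→E, Casey→C, Zane→H, Alex→B, Uma→F.
All 8 teams are covered.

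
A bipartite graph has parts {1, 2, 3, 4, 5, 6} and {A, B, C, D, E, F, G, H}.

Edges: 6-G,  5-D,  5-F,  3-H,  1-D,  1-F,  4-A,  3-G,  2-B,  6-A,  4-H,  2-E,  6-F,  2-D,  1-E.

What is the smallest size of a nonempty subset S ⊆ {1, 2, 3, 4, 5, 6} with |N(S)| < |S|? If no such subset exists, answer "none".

A matching saturating every left vertex exists, for instance 1→E, 2→B, 3→G, 4→H, 5→D, 6→F.
By Hall's marriage theorem, this means |N(S)| ≥ |S| for every subset S, so no violating subset exists.

none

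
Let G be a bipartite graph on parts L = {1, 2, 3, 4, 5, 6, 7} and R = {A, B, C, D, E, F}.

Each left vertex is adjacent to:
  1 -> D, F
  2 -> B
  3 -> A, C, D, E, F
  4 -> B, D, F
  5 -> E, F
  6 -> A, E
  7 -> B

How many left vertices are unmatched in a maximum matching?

A valid assignment of size 6: 1-D, 2-B, 3-C, 4-F, 5-E, 6-A.
The set {2, 7} has only 1 neighbour ({B}), so by Hall's theorem at most 6 of the 7 left vertices can be matched.
That matches 6 of the 7, leaving 1 unmatched; no matching can do better.

1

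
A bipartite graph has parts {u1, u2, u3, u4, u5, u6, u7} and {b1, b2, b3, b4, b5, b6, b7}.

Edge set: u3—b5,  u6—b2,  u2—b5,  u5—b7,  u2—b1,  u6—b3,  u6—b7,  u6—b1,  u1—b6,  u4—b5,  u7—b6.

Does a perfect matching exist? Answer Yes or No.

The set {u1, u3, u4, u7} has only 2 neighbours ({b5, b6}), so by Hall's theorem at most 5 of the 7 left vertices can be matched.
Hence no matching covers every left vertex.

No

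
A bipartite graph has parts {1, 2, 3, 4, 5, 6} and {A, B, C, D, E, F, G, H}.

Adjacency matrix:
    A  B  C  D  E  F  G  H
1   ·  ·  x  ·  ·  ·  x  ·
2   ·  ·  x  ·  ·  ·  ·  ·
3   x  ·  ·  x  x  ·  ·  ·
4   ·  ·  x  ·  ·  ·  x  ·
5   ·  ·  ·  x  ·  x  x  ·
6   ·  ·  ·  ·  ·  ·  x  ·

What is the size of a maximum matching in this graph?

A valid assignment of size 4: 1-G, 2-C, 3-E, 5-F.
The set {1, 2, 4, 6} has only 2 neighbours ({C, G}), so by Hall's theorem at most 4 of the 6 left vertices can be matched.

4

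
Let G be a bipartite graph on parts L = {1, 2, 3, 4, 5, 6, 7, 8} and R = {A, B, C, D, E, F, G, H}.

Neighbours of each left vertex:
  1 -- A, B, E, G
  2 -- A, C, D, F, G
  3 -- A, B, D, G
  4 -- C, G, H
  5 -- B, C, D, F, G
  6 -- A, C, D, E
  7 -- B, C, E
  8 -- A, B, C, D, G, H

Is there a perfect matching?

Yes

One maximum matching: 1–E, 2–A, 3–D, 4–H, 5–F, 6–C, 7–B, 8–G.
All 8 left vertices are covered.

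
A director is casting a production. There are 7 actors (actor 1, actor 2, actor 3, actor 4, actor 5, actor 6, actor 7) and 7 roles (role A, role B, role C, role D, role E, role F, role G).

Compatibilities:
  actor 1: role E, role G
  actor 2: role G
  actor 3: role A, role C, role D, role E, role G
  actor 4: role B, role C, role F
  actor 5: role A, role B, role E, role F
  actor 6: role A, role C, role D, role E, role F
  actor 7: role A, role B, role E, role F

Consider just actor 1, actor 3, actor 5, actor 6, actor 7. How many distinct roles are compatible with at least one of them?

The union of neighbours of {actor 1, actor 3, actor 5, actor 6, actor 7} is {role A, role B, role C, role D, role E, role F, role G}, which has 7 elements.
Since |N(S)| = 7 ≥ |S| = 5, Hall's condition holds for this subset.

7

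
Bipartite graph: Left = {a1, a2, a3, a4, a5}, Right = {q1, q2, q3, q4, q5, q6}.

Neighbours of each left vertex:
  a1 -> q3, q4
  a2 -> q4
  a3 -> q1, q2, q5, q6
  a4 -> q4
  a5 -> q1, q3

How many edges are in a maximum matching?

For example, pair a1-q3, a2-q4, a3-q6, a5-q1.
The set {a2, a4} has only 1 neighbour ({q4}), so by Hall's theorem at most 4 of the 5 left vertices can be matched.

4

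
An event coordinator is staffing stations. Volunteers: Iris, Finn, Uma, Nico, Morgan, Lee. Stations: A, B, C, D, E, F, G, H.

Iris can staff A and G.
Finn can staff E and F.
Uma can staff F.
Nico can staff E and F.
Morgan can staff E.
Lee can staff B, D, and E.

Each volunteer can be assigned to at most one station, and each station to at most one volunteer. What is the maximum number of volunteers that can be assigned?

4

A valid assignment of size 4: Iris–G, Finn–E, Uma–F, Lee–B.
The set {Finn, Uma, Nico, Morgan} has only 2 neighbours ({E, F}), so by Hall's theorem at most 4 of the 6 volunteers can be matched.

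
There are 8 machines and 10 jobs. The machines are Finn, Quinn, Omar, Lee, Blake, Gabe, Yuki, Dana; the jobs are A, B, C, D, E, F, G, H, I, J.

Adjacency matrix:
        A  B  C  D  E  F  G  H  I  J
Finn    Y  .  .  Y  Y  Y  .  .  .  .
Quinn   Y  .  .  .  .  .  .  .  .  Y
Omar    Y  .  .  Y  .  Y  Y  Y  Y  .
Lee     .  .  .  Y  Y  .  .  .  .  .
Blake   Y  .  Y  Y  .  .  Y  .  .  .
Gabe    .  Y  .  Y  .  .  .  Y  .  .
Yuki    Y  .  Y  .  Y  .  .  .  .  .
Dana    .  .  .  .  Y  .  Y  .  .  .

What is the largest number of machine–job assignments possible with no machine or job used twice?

For example, pair Finn–F, Quinn–J, Omar–A, Lee–D, Blake–G, Gabe–B, Yuki–C, Dana–E.
All 8 machines are matched, so no larger matching exists.

8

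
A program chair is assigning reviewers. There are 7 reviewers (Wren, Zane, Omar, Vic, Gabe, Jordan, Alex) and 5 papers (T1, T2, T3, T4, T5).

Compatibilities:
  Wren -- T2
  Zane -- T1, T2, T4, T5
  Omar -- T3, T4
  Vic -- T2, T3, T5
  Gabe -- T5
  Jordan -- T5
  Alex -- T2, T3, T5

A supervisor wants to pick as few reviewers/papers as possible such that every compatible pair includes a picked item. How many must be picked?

A maximum matching has 5 edges (e.g. Wren–T2, Zane–T1, Omar–T4, Vic–T3, Gabe–T5).
By König's theorem the minimum vertex cover has the same size. One such cover is {Zane, Omar, T2, T3, T5}.

5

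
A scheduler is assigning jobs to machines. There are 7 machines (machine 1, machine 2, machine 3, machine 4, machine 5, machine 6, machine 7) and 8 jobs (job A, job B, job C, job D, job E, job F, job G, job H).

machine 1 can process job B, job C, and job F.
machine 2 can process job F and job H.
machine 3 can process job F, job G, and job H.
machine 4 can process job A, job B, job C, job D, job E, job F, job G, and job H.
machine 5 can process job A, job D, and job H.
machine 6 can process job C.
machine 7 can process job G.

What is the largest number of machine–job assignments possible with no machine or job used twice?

One maximum matching: machine 1–job B, machine 2–job H, machine 3–job F, machine 4–job D, machine 5–job A, machine 6–job C, machine 7–job G.
This saturates every machine, so 7 is the maximum.

7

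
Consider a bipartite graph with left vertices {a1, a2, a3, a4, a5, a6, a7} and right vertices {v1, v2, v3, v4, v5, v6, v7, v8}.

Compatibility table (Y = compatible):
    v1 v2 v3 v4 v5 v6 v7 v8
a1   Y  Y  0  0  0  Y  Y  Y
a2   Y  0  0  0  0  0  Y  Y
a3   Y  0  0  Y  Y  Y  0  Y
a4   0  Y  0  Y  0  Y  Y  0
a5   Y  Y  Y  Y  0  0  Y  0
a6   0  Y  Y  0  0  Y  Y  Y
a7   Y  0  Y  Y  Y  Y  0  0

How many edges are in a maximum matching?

For example, pair a1-v8, a2-v7, a3-v5, a4-v6, a5-v1, a6-v2, a7-v3.
All 7 left vertices are matched, so no larger matching exists.

7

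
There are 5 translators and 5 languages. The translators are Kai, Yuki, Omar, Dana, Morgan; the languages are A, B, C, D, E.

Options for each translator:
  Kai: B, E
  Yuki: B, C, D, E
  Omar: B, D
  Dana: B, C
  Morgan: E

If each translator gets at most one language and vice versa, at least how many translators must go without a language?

One maximum matching: Kai–E, Yuki–C, Omar–D, Dana–B.
The set {Kai, Yuki, Omar, Dana, Morgan} has only 4 neighbours ({B, C, D, E}), so by Hall's theorem at most 4 of the 5 translators can be matched.
That matches 4 of the 5, leaving 1 unmatched; no matching can do better.

1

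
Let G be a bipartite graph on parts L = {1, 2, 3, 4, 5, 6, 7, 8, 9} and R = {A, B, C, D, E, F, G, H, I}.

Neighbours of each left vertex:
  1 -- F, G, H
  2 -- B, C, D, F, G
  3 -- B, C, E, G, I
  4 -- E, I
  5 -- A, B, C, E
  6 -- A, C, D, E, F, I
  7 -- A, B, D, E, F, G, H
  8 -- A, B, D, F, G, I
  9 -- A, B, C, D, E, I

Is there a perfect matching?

For example, pair 1-H, 2-D, 3-C, 4-I, 5-E, 6-F, 7-G, 8-B, 9-A.
All 9 left vertices are covered.

Yes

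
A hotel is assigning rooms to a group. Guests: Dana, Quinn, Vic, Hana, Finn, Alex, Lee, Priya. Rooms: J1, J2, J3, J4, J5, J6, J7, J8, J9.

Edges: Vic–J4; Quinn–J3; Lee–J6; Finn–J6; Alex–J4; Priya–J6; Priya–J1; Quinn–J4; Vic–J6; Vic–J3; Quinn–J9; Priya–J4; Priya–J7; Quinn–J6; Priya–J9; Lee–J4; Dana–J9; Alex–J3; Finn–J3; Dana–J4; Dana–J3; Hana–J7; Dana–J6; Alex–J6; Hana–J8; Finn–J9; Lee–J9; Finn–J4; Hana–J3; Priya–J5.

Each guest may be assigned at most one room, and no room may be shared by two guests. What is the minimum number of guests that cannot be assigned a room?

2

One maximum matching: Dana–J6, Quinn–J4, Vic–J3, Hana–J8, Finn–J9, Priya–J7.
The set {Dana, Quinn, Vic, Finn, Alex, Lee} has only 4 neighbours ({J3, J4, J6, J9}), so by Hall's theorem at most 6 of the 8 guests can be matched.
That matches 6 of the 8, leaving 2 unmatched; no matching can do better.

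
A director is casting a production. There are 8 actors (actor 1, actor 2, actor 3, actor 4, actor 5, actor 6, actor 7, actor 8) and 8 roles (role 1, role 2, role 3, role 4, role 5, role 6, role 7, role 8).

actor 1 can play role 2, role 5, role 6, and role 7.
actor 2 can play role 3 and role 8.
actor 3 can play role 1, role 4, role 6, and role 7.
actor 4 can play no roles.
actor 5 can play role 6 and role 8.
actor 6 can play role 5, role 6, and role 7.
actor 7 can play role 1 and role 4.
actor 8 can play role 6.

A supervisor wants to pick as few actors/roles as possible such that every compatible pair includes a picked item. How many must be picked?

7

{actor 1, actor 2, actor 3, actor 5, actor 6, actor 7, actor 8} is a vertex cover of size 7: every edge has an endpoint in this set.
No smaller cover exists because actor 1–role 2, actor 2–role 3, actor 3–role 7, actor 5–role 8, actor 6–role 5, actor 7–role 1, actor 8–role 6 is a matching of size 7, and a cover must include an endpoint of each of these disjoint edges (König's theorem).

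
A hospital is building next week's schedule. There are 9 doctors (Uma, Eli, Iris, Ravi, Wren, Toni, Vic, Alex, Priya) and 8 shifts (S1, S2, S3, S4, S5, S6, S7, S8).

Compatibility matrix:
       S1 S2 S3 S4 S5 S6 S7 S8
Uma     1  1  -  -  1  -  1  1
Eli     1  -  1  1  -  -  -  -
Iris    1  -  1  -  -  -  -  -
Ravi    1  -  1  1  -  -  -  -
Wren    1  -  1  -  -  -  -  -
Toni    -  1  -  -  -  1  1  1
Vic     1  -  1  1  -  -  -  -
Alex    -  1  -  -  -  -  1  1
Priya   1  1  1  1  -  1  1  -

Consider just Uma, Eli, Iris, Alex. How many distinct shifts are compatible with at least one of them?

The union of neighbours of {Uma, Eli, Iris, Alex} is {S1, S2, S3, S4, S5, S7, S8}, which has 7 elements.
Since |N(S)| = 7 ≥ |S| = 4, Hall's condition holds for this subset.

7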